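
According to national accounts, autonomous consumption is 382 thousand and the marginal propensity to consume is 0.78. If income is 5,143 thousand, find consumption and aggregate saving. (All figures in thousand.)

C = 4393.54; S = 749.46

C = 382 + 0.78(5143) = 382 + 4011.54 = 4393.54
S = Y − C = 5143 − 4393.54 = 749.46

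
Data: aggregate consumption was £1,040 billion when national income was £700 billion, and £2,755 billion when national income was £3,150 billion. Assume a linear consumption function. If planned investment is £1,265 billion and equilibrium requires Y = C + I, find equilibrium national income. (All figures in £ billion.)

Y = 6050

MPC = (2755 − 1040)/(3150 − 700) = 1715/2450 = 0.7
a = 1040 − 0.7(700) = 550
Equilibrium: Y = 550 + 0.7Y + 1265
0.3Y = 1815, so Y = 1815/0.3 = 6050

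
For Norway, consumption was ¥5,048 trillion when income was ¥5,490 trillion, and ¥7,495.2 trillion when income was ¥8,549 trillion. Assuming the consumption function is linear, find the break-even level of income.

Y = 3280

MPC = (7495.2 − 5048)/(8549 − 5490) = 2447.2/3059 = 0.8
a = 5048 − 0.8(5490) = 5048 − 4392 = 656
Break-even: Y = a/(1−MPC) = 656/0.2 = 3280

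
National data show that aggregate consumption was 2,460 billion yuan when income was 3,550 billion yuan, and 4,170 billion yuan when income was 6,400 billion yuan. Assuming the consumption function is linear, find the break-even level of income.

Y = 825

MPC = (4170 − 2460)/(6400 − 3550) = 1710/2850 = 0.6
a = 2460 − 0.6(3550) = 2460 − 2130 = 330
Break-even: Y = a/(1−MPC) = 330/0.4 = 825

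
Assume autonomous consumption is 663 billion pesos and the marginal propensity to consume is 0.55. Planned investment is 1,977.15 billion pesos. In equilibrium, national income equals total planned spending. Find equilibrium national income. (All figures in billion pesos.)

Y = 5867

Y = C + I = 663 + 0.55Y + 1977.15
Y − 0.55Y = 2640.15
0.45Y = 2640.15, so Y = 2640.15/0.45 = 5867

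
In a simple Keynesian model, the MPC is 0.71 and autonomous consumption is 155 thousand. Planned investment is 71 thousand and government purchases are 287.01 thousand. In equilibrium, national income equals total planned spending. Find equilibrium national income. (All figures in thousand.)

Y = 1769

Y = C + I + G = 155 + 0.71Y + 71 + 287.01
Y − 0.71Y = 513.01
0.29Y = 513.01, so Y = 513.01/0.29 = 1769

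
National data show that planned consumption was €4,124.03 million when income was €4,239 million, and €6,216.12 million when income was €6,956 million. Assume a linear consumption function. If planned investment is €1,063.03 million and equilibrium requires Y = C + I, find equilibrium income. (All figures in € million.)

Y = 8361

MPC = (6216.12 − 4124.03)/(6956 − 4239) = 2092.09/2717 = 0.77
a = 4124.03 − 0.77(4239) = 860
Equilibrium: Y = 860 + 0.77Y + 1063.03
0.23Y = 1923.03, so Y = 1923.03/0.23 = 8361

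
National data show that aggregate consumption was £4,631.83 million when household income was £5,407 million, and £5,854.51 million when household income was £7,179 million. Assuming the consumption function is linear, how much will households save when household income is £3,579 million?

MPC = (5854.51 − 4631.83)/(7179 − 5407) = 1222.68/1772 = 0.69
a = 4631.83 − 0.69(5407) = 4631.83 − 3730.83 = 901
C = 901 + 0.69(3579) = 3370.51
S = 3579 − 3370.51 = 208.49

S = 208.49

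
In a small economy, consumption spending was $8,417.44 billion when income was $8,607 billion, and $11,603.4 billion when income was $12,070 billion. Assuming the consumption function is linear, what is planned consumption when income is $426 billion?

MPC = (11603.4 − 8417.44)/(12070 − 8607) = 3185.96/3463 = 0.92
a = 8417.44 − 0.92(8607) = 8417.44 − 7918.44 = 499
C = 499 + 0.92(426) = 499 + 391.92 = 890.92

C = 890.92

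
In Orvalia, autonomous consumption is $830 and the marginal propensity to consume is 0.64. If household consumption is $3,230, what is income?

830 + 0.64Y = 3230
0.64Y = 2400, so Y = 2400/0.64 = 3750

Y = 3750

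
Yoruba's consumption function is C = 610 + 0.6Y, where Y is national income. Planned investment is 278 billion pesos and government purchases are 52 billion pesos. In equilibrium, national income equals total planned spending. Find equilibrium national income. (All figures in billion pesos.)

Y = C + I + G = 610 + 0.6Y + 278 + 52
Y − 0.6Y = 940
0.4Y = 940, so Y = 940/0.4 = 2350

Y = 2350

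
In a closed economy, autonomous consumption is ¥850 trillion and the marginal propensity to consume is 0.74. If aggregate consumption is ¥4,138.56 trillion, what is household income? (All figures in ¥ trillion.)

850 + 0.74Y = 4138.56
0.74Y = 3288.56, so Y = 3288.56/0.74 = 4444

Y = 4444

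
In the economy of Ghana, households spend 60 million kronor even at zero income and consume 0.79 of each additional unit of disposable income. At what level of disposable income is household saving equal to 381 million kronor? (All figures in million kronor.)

Y = 2100

S = Y − C = -60 + 0.21Y
-60 + 0.21Y = 381, so 0.21Y = 441 and Y = 2100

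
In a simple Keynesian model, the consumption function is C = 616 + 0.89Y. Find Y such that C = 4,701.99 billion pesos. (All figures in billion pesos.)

Y = 4591

616 + 0.89Y = 4701.99
0.89Y = 4085.99, so Y = 4085.99/0.89 = 4591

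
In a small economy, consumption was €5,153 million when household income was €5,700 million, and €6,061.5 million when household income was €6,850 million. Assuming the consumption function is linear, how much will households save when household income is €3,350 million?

MPC = (6061.5 − 5153)/(6850 − 5700) = 908.5/1150 = 0.79
a = 5153 − 0.79(5700) = 5153 − 4503 = 650
C = 650 + 0.79(3350) = 3296.5
S = 3350 − 3296.5 = 53.5

S = 53.5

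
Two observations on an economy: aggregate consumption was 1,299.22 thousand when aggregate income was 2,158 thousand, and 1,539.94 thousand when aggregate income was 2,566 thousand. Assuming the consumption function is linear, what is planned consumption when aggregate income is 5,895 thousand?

MPC = (1539.94 − 1299.22)/(2566 − 2158) = 240.72/408 = 0.59
a = 1299.22 − 0.59(2158) = 1299.22 − 1273.22 = 26
C = 26 + 0.59(5895) = 26 + 3478.05 = 3504.05

C = 3504.05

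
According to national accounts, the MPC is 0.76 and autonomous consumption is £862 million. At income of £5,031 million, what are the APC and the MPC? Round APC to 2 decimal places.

APC = 0.93; MPC = 0.76

MPC = 0.76 (the slope of the consumption function)
C = 862 + 0.76(5031) = 4685.56, so APC = 4685.56/5031 = 0.93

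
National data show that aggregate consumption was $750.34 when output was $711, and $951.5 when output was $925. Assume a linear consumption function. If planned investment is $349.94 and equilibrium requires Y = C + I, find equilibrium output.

MPC = (951.5 − 750.34)/(925 − 711) = 201.16/214 = 0.94
a = 750.34 − 0.94(711) = 82
Equilibrium: Y = 82 + 0.94Y + 349.94
0.06Y = 431.94, so Y = 431.94/0.06 = 7199

Y = 7199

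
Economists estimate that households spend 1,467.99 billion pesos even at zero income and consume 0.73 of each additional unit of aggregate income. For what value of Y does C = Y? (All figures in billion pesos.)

At break-even, C = Y: 1467.99 + 0.73Y = Y
0.27Y = 1467.99, so Y = 1467.99/0.27 = 5437

Y = 5437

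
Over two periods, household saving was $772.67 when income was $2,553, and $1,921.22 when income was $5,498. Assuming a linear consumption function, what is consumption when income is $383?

C = 456.63

MPS = ΔS/ΔY = (1921.22 − 772.67)/(5498 − 2553) = 1148.55/2945 = 0.39
MPC = 1 − MPS = 0.61
Autonomous saving = 772.67 − 0.39(2553) = -223, so a = 223
C = 223 + 0.61(383) = 223 + 233.63 = 456.63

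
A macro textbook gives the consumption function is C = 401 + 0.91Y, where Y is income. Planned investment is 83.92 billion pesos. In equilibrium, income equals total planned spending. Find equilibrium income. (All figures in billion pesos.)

Y = 5388

Y = C + I = 401 + 0.91Y + 83.92
Y − 0.91Y = 484.92
0.09Y = 484.92, so Y = 484.92/0.09 = 5388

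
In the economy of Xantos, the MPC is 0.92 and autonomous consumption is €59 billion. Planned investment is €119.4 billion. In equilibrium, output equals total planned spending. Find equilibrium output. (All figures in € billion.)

Y = C + I = 59 + 0.92Y + 119.4
Y − 0.92Y = 178.4
0.08Y = 178.4, so Y = 178.4/0.08 = 2230

Y = 2230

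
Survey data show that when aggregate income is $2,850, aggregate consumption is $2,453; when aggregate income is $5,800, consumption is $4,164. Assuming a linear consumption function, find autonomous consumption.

a = 800

MPC = ΔC/ΔY = (4164 − 2453)/(5800 − 2850) = 1711/2950 = 0.58
a = C − MPC·Y = 2453 − 0.58(2850) = 2453 − 1653 = 800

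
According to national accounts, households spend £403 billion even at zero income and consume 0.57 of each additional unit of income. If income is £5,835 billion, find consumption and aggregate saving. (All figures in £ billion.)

C = 3728.95; S = 2106.05

C = 403 + 0.57(5835) = 403 + 3325.95 = 3728.95
S = Y − C = 5835 − 3728.95 = 2106.05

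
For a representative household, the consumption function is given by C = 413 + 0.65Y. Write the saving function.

S = -413 + 0.35Y

S = Y − C = Y − (413 + 0.65Y) = -413 + (1 − 0.65)Y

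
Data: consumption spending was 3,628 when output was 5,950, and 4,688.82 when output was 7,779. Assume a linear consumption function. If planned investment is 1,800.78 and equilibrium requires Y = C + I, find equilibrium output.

MPC = (4688.82 − 3628)/(7779 − 5950) = 1060.82/1829 = 0.58
a = 3628 − 0.58(5950) = 177
Equilibrium: Y = 177 + 0.58Y + 1800.78
0.42Y = 1977.78, so Y = 1977.78/0.42 = 4709

Y = 4709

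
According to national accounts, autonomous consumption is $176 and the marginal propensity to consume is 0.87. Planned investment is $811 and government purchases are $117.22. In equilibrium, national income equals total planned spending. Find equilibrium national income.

Y = 8494

Y = C + I + G = 176 + 0.87Y + 811 + 117.22
Y − 0.87Y = 1104.22
0.13Y = 1104.22, so Y = 1104.22/0.13 = 8494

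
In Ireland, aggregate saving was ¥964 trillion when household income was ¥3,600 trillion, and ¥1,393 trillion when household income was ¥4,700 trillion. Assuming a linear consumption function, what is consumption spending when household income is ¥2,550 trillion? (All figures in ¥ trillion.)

C = 1995.5

MPS = ΔS/ΔY = (1393 − 964)/(4700 − 3600) = 429/1100 = 0.39
MPC = 1 − MPS = 0.61
Autonomous saving = 964 − 0.39(3600) = -440, so a = 440
C = 440 + 0.61(2550) = 440 + 1555.5 = 1995.5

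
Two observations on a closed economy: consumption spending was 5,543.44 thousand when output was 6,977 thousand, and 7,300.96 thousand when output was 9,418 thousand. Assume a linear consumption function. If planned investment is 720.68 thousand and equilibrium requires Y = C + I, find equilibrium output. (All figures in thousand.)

Y = 4431

MPC = (7300.96 − 5543.44)/(9418 − 6977) = 1757.52/2441 = 0.72
a = 5543.44 − 0.72(6977) = 520
Equilibrium: Y = 520 + 0.72Y + 720.68
0.28Y = 1240.68, so Y = 1240.68/0.28 = 4431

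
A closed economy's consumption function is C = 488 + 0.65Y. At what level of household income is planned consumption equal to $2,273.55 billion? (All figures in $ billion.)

Y = 2747

488 + 0.65Y = 2273.55
0.65Y = 1785.55, so Y = 1785.55/0.65 = 2747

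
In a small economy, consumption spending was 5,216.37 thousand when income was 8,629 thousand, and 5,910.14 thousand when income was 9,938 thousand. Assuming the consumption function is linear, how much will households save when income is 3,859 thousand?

MPC = (5910.14 − 5216.37)/(9938 − 8629) = 693.77/1309 = 0.53
a = 5216.37 − 0.53(8629) = 5216.37 − 4573.37 = 643
C = 643 + 0.53(3859) = 2688.27
S = 3859 − 2688.27 = 1170.73

S = 1170.73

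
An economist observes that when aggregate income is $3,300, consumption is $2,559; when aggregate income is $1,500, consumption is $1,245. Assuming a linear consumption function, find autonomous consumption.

a = 150

MPC = ΔC/ΔY = (2559 − 1245)/(3300 − 1500) = 1314/1800 = 0.73
a = C − MPC·Y = 1245 − 0.73(1500) = 1245 − 1095 = 150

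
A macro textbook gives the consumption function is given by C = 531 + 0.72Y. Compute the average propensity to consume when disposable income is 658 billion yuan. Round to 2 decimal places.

C = 531 + 0.72(658) = 1004.76
APC = C/Y = 1004.76/658 = 1.53

APC = 1.53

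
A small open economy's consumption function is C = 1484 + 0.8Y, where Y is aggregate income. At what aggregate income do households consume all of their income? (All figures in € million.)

Y = 7420

At break-even, C = Y: 1484 + 0.8Y = Y
0.2Y = 1484, so Y = 1484/0.2 = 7420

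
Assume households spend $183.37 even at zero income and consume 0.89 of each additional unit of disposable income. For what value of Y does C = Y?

At break-even, C = Y: 183.37 + 0.89Y = Y
0.11Y = 183.37, so Y = 183.37/0.11 = 1667

Y = 1667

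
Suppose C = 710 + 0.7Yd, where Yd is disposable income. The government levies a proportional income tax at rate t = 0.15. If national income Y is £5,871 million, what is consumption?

Yd = (1 − 0.15)(5871) = 0.85(5871) = 4990.35
C = 710 + 0.7(4990.35) = 710 + 3493.245 = 4203.245

C = 4203.245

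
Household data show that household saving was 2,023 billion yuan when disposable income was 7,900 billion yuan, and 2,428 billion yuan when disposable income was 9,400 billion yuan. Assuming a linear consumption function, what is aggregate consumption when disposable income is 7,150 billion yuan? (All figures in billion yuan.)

MPS = ΔS/ΔY = (2428 − 2023)/(9400 − 7900) = 405/1500 = 0.27
MPC = 1 − MPS = 0.73
Autonomous saving = 2023 − 0.27(7900) = -110, so a = 110
C = 110 + 0.73(7150) = 110 + 5219.5 = 5329.5

C = 5329.5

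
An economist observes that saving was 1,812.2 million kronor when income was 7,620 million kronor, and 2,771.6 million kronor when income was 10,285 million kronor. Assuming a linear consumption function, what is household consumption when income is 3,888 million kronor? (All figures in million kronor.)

MPS = ΔS/ΔY = (2771.6 − 1812.2)/(10285 − 7620) = 959.4/2665 = 0.36
MPC = 1 − MPS = 0.64
Autonomous saving = 1812.2 − 0.36(7620) = -931, so a = 931
C = 931 + 0.64(3888) = 931 + 2488.32 = 3419.32

C = 3419.32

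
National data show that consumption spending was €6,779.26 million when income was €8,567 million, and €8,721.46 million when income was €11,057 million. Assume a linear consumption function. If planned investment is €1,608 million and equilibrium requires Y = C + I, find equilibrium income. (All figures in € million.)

MPC = (8721.46 − 6779.26)/(11057 − 8567) = 1942.2/2490 = 0.78
a = 6779.26 − 0.78(8567) = 97
Equilibrium: Y = 97 + 0.78Y + 1608
0.22Y = 1705, so Y = 1705/0.22 = 7750

Y = 7750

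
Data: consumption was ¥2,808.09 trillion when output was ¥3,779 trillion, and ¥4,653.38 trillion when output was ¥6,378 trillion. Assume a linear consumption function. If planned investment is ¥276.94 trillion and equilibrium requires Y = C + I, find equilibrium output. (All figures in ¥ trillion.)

MPC = (4653.38 − 2808.09)/(6378 − 3779) = 1845.29/2599 = 0.71
a = 2808.09 − 0.71(3779) = 125
Equilibrium: Y = 125 + 0.71Y + 276.94
0.29Y = 401.94, so Y = 401.94/0.29 = 1386

Y = 1386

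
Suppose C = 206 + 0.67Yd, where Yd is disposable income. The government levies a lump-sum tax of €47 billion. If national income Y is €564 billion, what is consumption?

Yd = Y − T = 564 − 47 = 517
C = 206 + 0.67(517) = 206 + 346.39 = 552.39

C = 552.39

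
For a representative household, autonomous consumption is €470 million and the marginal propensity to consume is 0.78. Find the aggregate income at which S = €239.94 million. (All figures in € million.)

Y = 3227

S = Y − C = -470 + 0.22Y
-470 + 0.22Y = 239.94, so 0.22Y = 709.94 and Y = 3227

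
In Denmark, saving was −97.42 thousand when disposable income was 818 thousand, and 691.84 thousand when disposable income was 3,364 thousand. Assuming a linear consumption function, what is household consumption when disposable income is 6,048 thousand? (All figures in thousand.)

C = 4524.12

MPS = ΔS/ΔY = (691.84 − (-97.42))/(3364 − 818) = 789.26/2546 = 0.31
MPC = 1 − MPS = 0.69
Autonomous saving = -97.42 − 0.31(818) = -351, so a = 351
C = 351 + 0.69(6048) = 351 + 4173.12 = 4524.12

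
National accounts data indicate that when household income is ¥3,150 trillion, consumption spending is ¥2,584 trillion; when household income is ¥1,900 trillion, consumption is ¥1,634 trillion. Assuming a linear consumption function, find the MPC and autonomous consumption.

MPC = ΔC/ΔY = (2584 − 1634)/(3150 − 1900) = 950/1250 = 0.76
a = C − MPC·Y = 1634 − 0.76(1900) = 1634 − 1444 = 190

MPC = 0.76; a = 190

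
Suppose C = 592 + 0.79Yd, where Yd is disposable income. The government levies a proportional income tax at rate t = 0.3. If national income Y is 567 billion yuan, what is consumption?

Yd = (1 − 0.3)(567) = 0.7(567) = 396.9
C = 592 + 0.79(396.9) = 592 + 313.551 = 905.551

C = 905.551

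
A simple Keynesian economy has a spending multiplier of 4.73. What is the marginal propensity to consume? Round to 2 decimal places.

k = 1/(1 − MPC), so 1 − MPC = 1/k = 1/4.73 = 0.2114
MPC = 1 − 0.2114 = 0.79

MPC = 0.79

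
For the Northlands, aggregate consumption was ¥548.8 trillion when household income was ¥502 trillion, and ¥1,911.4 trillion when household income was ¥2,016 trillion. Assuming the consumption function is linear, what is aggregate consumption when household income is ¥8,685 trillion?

C = 7913.5

MPC = (1911.4 − 548.8)/(2016 − 502) = 1362.6/1514 = 0.9
a = 548.8 − 0.9(502) = 548.8 − 451.8 = 97
C = 97 + 0.9(8685) = 97 + 7816.5 = 7913.5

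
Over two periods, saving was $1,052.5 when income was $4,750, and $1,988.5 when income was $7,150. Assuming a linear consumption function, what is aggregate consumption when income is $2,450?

C = 2294.5

MPS = ΔS/ΔY = (1988.5 − 1052.5)/(7150 − 4750) = 936/2400 = 0.39
MPC = 1 − MPS = 0.61
Autonomous saving = 1052.5 − 0.39(4750) = -800, so a = 800
C = 800 + 0.61(2450) = 800 + 1494.5 = 2294.5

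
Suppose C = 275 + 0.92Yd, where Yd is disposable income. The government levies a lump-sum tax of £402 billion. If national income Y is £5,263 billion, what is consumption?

C = 4747.12

Yd = Y − T = 5263 − 402 = 4861
C = 275 + 0.92(4861) = 275 + 4472.12 = 4747.12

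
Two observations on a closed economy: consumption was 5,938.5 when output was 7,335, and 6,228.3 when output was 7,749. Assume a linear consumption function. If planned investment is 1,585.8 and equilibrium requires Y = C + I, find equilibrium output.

Y = 7966

MPC = (6228.3 − 5938.5)/(7749 − 7335) = 289.8/414 = 0.7
a = 5938.5 − 0.7(7335) = 804
Equilibrium: Y = 804 + 0.7Y + 1585.8
0.3Y = 2389.8, so Y = 2389.8/0.3 = 7966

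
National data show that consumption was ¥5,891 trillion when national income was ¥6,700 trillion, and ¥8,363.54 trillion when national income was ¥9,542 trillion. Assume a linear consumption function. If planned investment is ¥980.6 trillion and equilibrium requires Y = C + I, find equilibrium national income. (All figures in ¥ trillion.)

Y = 8020

MPC = (8363.54 − 5891)/(9542 − 6700) = 2472.54/2842 = 0.87
a = 5891 − 0.87(6700) = 62
Equilibrium: Y = 62 + 0.87Y + 980.6
0.13Y = 1042.6, so Y = 1042.6/0.13 = 8020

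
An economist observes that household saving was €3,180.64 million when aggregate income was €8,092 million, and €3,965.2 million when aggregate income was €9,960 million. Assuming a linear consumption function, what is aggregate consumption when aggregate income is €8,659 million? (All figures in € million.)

C = 5240.22

MPS = ΔS/ΔY = (3965.2 − 3180.64)/(9960 − 8092) = 784.56/1868 = 0.42
MPC = 1 − MPS = 0.58
Autonomous saving = 3180.64 − 0.42(8092) = -218, so a = 218
C = 218 + 0.58(8659) = 218 + 5022.22 = 5240.22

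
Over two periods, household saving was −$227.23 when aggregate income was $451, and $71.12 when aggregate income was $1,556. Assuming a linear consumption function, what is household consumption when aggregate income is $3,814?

C = 3133.22

MPS = ΔS/ΔY = (71.12 − (-227.23))/(1556 − 451) = 298.35/1105 = 0.27
MPC = 1 − MPS = 0.73
Autonomous saving = -227.23 − 0.27(451) = -349, so a = 349
C = 349 + 0.73(3814) = 349 + 2784.22 = 3133.22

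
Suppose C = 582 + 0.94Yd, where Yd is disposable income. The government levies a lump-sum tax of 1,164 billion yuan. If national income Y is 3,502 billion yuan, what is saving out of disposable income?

S = -441.72

Yd = Y − T = 3502 − 1164 = 2338
C = 582 + 0.94(2338) = 582 + 2197.72 = 2779.72
S = Yd − C = 2338 − 2779.72 = -441.72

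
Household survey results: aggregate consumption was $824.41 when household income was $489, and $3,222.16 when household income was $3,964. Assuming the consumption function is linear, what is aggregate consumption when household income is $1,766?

C = 1705.54

MPC = (3222.16 − 824.41)/(3964 − 489) = 2397.75/3475 = 0.69
a = 824.41 − 0.69(489) = 824.41 − 337.41 = 487
C = 487 + 0.69(1766) = 487 + 1218.54 = 1705.54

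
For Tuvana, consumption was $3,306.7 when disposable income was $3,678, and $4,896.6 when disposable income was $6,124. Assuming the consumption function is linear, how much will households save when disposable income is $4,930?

S = 809.5

MPC = (4896.6 − 3306.7)/(6124 − 3678) = 1589.9/2446 = 0.65
a = 3306.7 − 0.65(3678) = 3306.7 − 2390.7 = 916
C = 916 + 0.65(4930) = 4120.5
S = 4930 − 4120.5 = 809.5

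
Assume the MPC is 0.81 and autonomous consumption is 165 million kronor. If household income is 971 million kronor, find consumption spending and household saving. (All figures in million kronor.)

C = 951.51; S = 19.49

C = 165 + 0.81(971) = 165 + 786.51 = 951.51
S = Y − C = 971 − 951.51 = 19.49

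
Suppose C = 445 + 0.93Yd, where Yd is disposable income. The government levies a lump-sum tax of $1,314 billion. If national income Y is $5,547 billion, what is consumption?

C = 4381.69

Yd = Y − T = 5547 − 1314 = 4233
C = 445 + 0.93(4233) = 445 + 3936.69 = 4381.69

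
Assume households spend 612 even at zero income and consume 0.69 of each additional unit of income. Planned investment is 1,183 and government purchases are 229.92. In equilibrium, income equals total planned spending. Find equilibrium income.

Y = 6532

Y = C + I + G = 612 + 0.69Y + 1183 + 229.92
Y − 0.69Y = 2024.92
0.31Y = 2024.92, so Y = 2024.92/0.31 = 6532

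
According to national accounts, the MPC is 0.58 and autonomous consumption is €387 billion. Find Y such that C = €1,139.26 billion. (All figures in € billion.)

387 + 0.58Y = 1139.26
0.58Y = 752.26, so Y = 752.26/0.58 = 1297

Y = 1297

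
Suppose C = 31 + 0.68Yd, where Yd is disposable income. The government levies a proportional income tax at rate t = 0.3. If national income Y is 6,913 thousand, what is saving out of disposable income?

Yd = (1 − 0.3)(6913) = 0.7(6913) = 4839.1
C = 31 + 0.68(4839.1) = 31 + 3290.588 = 3321.588
S = Yd − C = 4839.1 − 3321.588 = 1517.512

S = 1517.512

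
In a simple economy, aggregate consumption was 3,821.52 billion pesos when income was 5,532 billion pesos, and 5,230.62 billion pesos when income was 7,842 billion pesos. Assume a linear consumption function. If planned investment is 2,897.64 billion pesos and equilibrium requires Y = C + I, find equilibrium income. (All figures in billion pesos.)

MPC = (5230.62 − 3821.52)/(7842 − 5532) = 1409.1/2310 = 0.61
a = 3821.52 − 0.61(5532) = 447
Equilibrium: Y = 447 + 0.61Y + 2897.64
0.39Y = 3344.64, so Y = 3344.64/0.39 = 8576

Y = 8576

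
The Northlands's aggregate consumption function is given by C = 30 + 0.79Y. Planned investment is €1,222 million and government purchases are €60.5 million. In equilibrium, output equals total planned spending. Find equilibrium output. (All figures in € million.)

Y = 6250

Y = C + I + G = 30 + 0.79Y + 1222 + 60.5
Y − 0.79Y = 1312.5
0.21Y = 1312.5, so Y = 1312.5/0.21 = 6250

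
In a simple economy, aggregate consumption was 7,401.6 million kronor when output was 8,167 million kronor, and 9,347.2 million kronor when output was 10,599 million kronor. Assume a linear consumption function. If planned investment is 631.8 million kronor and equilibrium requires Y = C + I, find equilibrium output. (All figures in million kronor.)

Y = 7499

MPC = (9347.2 − 7401.6)/(10599 − 8167) = 1945.6/2432 = 0.8
a = 7401.6 − 0.8(8167) = 868
Equilibrium: Y = 868 + 0.8Y + 631.8
0.2Y = 1499.8, so Y = 1499.8/0.2 = 7499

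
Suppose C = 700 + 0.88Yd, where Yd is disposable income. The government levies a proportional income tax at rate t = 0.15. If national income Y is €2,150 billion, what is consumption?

C = 2308.2

Yd = (1 − 0.15)(2150) = 0.85(2150) = 1827.5
C = 700 + 0.88(1827.5) = 700 + 1608.2 = 2308.2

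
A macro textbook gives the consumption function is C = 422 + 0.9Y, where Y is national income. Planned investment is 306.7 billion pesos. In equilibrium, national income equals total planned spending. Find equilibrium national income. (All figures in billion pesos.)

Y = C + I = 422 + 0.9Y + 306.7
Y − 0.9Y = 728.7
0.1Y = 728.7, so Y = 728.7/0.1 = 7287

Y = 7287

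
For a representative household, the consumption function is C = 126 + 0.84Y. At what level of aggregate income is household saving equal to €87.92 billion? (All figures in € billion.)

Y = 1337

S = Y − C = -126 + 0.16Y
-126 + 0.16Y = 87.92, so 0.16Y = 213.92 and Y = 1337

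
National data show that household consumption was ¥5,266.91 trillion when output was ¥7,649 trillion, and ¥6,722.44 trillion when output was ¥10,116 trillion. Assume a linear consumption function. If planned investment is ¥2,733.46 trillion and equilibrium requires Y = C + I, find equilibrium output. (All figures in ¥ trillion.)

Y = 8506

MPC = (6722.44 − 5266.91)/(10116 − 7649) = 1455.53/2467 = 0.59
a = 5266.91 − 0.59(7649) = 754
Equilibrium: Y = 754 + 0.59Y + 2733.46
0.41Y = 3487.46, so Y = 3487.46/0.41 = 8506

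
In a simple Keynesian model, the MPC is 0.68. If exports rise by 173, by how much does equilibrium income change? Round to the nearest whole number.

ΔY ≈ 541

The multiplier is 1/(1 − MPC) = 1/0.32.
ΔY = 173/0.32 = 540.63 ≈ 541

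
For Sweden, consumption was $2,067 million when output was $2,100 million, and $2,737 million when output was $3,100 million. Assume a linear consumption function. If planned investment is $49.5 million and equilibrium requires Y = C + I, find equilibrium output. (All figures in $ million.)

Y = 2150

MPC = (2737 − 2067)/(3100 − 2100) = 670/1000 = 0.67
a = 2067 − 0.67(2100) = 660
Equilibrium: Y = 660 + 0.67Y + 49.5
0.33Y = 709.5, so Y = 709.5/0.33 = 2150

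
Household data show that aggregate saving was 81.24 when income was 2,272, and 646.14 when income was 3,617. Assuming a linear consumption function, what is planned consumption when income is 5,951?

C = 4324.58

MPS = ΔS/ΔY = (646.14 − 81.24)/(3617 − 2272) = 564.9/1345 = 0.42
MPC = 1 − MPS = 0.58
Autonomous saving = 81.24 − 0.42(2272) = -873, so a = 873
C = 873 + 0.58(5951) = 873 + 3451.58 = 4324.58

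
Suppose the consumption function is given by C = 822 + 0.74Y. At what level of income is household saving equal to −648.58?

Y = 667

S = Y − C = -822 + 0.26Y
-822 + 0.26Y = -648.58, so 0.26Y = 173.42 and Y = 667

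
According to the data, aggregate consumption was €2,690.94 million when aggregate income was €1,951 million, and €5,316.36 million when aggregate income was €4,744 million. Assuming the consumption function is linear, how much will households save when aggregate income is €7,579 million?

MPC = (5316.36 − 2690.94)/(4744 − 1951) = 2625.42/2793 = 0.94
a = 2690.94 − 0.94(1951) = 2690.94 − 1833.94 = 857
C = 857 + 0.94(7579) = 7981.26
S = 7579 − 7981.26 = -402.26

S = -402.26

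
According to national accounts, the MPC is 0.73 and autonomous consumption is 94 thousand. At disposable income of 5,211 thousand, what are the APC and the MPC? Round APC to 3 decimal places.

MPC = 0.73 (the slope of the consumption function)
C = 94 + 0.73(5211) = 3898.03, so APC = 3898.03/5211 = 0.748

APC = 0.748; MPC = 0.73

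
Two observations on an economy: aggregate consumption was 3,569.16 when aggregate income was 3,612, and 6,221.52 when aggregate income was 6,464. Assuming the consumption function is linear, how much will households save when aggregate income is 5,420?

S = 169.4

MPC = (6221.52 − 3569.16)/(6464 − 3612) = 2652.36/2852 = 0.93
a = 3569.16 − 0.93(3612) = 3569.16 − 3359.16 = 210
C = 210 + 0.93(5420) = 5250.6
S = 5420 − 5250.6 = 169.4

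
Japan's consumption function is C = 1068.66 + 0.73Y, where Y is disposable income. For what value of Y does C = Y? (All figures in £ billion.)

At break-even, C = Y: 1068.66 + 0.73Y = Y
0.27Y = 1068.66, so Y = 1068.66/0.27 = 3958

Y = 3958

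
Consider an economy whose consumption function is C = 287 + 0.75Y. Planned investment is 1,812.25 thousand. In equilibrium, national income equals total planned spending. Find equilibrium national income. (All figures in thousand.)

Y = 8397

Y = C + I = 287 + 0.75Y + 1812.25
Y − 0.75Y = 2099.25
0.25Y = 2099.25, so Y = 2099.25/0.25 = 8397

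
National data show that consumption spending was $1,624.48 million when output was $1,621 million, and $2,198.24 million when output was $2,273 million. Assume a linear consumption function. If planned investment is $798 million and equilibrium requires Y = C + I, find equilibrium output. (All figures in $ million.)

Y = 8300

MPC = (2198.24 − 1624.48)/(2273 − 1621) = 573.76/652 = 0.88
a = 1624.48 − 0.88(1621) = 198
Equilibrium: Y = 198 + 0.88Y + 798
0.12Y = 996, so Y = 996/0.12 = 8300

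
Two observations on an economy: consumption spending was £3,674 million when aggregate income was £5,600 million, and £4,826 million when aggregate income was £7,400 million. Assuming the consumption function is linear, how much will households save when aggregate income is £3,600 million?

S = 1206

MPC = (4826 − 3674)/(7400 − 5600) = 1152/1800 = 0.64
a = 3674 − 0.64(5600) = 3674 − 3584 = 90
C = 90 + 0.64(3600) = 2394
S = 3600 − 2394 = 1206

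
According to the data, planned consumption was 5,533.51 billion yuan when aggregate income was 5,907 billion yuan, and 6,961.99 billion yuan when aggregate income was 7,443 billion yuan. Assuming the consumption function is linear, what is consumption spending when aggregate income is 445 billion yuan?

MPC = (6961.99 − 5533.51)/(7443 − 5907) = 1428.48/1536 = 0.93
a = 5533.51 − 0.93(5907) = 5533.51 − 5493.51 = 40
C = 40 + 0.93(445) = 40 + 413.85 = 453.85

C = 453.85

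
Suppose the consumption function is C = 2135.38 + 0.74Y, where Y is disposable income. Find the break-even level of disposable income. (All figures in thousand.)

At break-even, C = Y: 2135.38 + 0.74Y = Y
0.26Y = 2135.38, so Y = 2135.38/0.26 = 8213

Y = 8213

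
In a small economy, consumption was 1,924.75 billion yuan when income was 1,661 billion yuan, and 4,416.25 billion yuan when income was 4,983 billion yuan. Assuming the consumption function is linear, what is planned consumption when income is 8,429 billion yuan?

C = 7000.75

MPC = (4416.25 − 1924.75)/(4983 − 1661) = 2491.5/3322 = 0.75
a = 1924.75 − 0.75(1661) = 1924.75 − 1245.75 = 679
C = 679 + 0.75(8429) = 679 + 6321.75 = 7000.75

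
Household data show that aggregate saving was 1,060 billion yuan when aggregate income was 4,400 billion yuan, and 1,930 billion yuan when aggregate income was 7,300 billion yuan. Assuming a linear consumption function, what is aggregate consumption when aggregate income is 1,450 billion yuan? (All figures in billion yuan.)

C = 1275

MPS = ΔS/ΔY = (1930 − 1060)/(7300 − 4400) = 870/2900 = 0.3
MPC = 1 − MPS = 0.7
Autonomous saving = 1060 − 0.3(4400) = -260, so a = 260
C = 260 + 0.7(1450) = 260 + 1015 = 1275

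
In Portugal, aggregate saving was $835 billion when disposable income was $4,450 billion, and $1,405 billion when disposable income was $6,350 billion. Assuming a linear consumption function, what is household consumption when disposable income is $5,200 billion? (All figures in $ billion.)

C = 4140

MPS = ΔS/ΔY = (1405 − 835)/(6350 − 4450) = 570/1900 = 0.3
MPC = 1 − MPS = 0.7
Autonomous saving = 835 − 0.3(4450) = -500, so a = 500
C = 500 + 0.7(5200) = 500 + 3640 = 4140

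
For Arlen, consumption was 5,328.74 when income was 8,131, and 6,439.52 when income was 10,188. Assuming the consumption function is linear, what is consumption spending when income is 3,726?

MPC = (6439.52 − 5328.74)/(10188 − 8131) = 1110.78/2057 = 0.54
a = 5328.74 − 0.54(8131) = 5328.74 − 4390.74 = 938
C = 938 + 0.54(3726) = 938 + 2012.04 = 2950.04

C = 2950.04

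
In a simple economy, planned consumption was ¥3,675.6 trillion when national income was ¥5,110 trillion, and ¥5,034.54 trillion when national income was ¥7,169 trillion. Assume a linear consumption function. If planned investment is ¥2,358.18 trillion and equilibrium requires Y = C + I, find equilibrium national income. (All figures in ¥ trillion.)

MPC = (5034.54 − 3675.6)/(7169 − 5110) = 1358.94/2059 = 0.66
a = 3675.6 − 0.66(5110) = 303
Equilibrium: Y = 303 + 0.66Y + 2358.18
0.34Y = 2661.18, so Y = 2661.18/0.34 = 7827

Y = 7827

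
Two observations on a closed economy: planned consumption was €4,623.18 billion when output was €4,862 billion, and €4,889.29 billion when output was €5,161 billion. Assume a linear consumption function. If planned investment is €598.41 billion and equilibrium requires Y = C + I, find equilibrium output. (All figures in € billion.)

Y = 8131

MPC = (4889.29 − 4623.18)/(5161 − 4862) = 266.11/299 = 0.89
a = 4623.18 − 0.89(4862) = 296
Equilibrium: Y = 296 + 0.89Y + 598.41
0.11Y = 894.41, so Y = 894.41/0.11 = 8131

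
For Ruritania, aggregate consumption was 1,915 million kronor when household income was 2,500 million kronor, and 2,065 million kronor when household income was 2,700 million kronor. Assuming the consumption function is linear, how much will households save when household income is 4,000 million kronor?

S = 960

MPC = (2065 − 1915)/(2700 − 2500) = 150/200 = 0.75
a = 1915 − 0.75(2500) = 1915 − 1875 = 40
C = 40 + 0.75(4000) = 3040
S = 4000 − 3040 = 960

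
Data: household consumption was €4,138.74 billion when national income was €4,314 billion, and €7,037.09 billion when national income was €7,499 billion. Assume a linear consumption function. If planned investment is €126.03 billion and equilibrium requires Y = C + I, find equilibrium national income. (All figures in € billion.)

MPC = (7037.09 − 4138.74)/(7499 − 4314) = 2898.35/3185 = 0.91
a = 4138.74 − 0.91(4314) = 213
Equilibrium: Y = 213 + 0.91Y + 126.03
0.09Y = 339.03, so Y = 339.03/0.09 = 3767

Y = 3767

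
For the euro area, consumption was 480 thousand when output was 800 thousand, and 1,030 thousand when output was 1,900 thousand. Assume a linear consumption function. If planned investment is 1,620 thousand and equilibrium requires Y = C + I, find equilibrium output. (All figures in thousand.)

MPC = (1030 − 480)/(1900 − 800) = 550/1100 = 0.5
a = 480 − 0.5(800) = 80
Equilibrium: Y = 80 + 0.5Y + 1620
0.5Y = 1700, so Y = 1700/0.5 = 3400

Y = 3400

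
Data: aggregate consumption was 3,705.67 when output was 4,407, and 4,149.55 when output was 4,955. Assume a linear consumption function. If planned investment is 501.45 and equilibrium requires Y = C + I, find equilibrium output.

MPC = (4149.55 − 3705.67)/(4955 − 4407) = 443.88/548 = 0.81
a = 3705.67 − 0.81(4407) = 136
Equilibrium: Y = 136 + 0.81Y + 501.45
0.19Y = 637.45, so Y = 637.45/0.19 = 3355

Y = 3355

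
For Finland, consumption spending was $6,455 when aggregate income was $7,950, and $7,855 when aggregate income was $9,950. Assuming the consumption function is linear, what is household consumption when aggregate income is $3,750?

MPC = (7855 − 6455)/(9950 − 7950) = 1400/2000 = 0.7
a = 6455 − 0.7(7950) = 6455 − 5565 = 890
C = 890 + 0.7(3750) = 890 + 2625 = 3515

C = 3515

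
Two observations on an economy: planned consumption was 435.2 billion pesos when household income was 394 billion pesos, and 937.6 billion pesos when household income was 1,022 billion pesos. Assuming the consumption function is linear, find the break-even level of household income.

Y = 600

MPC = (937.6 − 435.2)/(1022 − 394) = 502.4/628 = 0.8
a = 435.2 − 0.8(394) = 435.2 − 315.2 = 120
Break-even: Y = a/(1−MPC) = 120/0.2 = 600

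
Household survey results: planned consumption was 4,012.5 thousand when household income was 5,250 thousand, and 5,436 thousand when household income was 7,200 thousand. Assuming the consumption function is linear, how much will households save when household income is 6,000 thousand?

S = 1440

MPC = (5436 − 4012.5)/(7200 − 5250) = 1423.5/1950 = 0.73
a = 4012.5 − 0.73(5250) = 4012.5 − 3832.5 = 180
C = 180 + 0.73(6000) = 4560
S = 6000 − 4560 = 1440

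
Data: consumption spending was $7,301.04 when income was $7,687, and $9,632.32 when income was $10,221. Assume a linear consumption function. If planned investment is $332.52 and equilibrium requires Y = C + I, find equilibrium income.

MPC = (9632.32 − 7301.04)/(10221 − 7687) = 2331.28/2534 = 0.92
a = 7301.04 − 0.92(7687) = 229
Equilibrium: Y = 229 + 0.92Y + 332.52
0.08Y = 561.52, so Y = 561.52/0.08 = 7019

Y = 7019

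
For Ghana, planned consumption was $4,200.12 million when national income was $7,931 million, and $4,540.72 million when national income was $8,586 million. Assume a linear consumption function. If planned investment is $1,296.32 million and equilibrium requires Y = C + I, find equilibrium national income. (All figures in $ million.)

MPC = (4540.72 − 4200.12)/(8586 − 7931) = 340.6/655 = 0.52
a = 4200.12 − 0.52(7931) = 76
Equilibrium: Y = 76 + 0.52Y + 1296.32
0.48Y = 1372.32, so Y = 1372.32/0.48 = 2859

Y = 2859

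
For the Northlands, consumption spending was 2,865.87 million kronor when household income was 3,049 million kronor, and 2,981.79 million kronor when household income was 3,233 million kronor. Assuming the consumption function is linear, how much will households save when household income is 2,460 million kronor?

MPC = (2981.79 − 2865.87)/(3233 − 3049) = 115.92/184 = 0.63
a = 2865.87 − 0.63(3049) = 2865.87 − 1920.87 = 945
C = 945 + 0.63(2460) = 2494.8
S = 2460 − 2494.8 = -34.8

S = -34.8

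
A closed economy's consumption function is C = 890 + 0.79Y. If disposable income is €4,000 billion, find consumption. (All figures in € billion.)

C = 4050

C = 890 + 0.79(4000) = 890 + 3160 = 4050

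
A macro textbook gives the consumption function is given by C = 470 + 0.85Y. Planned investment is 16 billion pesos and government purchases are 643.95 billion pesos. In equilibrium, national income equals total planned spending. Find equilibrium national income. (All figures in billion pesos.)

Y = 7533

Y = C + I + G = 470 + 0.85Y + 16 + 643.95
Y − 0.85Y = 1129.95
0.15Y = 1129.95, so Y = 1129.95/0.15 = 7533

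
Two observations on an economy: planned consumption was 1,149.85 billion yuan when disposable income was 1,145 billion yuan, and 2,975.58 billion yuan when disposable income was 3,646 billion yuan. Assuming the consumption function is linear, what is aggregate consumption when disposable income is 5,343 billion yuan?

C = 4214.39

MPC = (2975.58 − 1149.85)/(3646 − 1145) = 1825.73/2501 = 0.73
a = 1149.85 − 0.73(1145) = 1149.85 − 835.85 = 314
C = 314 + 0.73(5343) = 314 + 3900.39 = 4214.39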